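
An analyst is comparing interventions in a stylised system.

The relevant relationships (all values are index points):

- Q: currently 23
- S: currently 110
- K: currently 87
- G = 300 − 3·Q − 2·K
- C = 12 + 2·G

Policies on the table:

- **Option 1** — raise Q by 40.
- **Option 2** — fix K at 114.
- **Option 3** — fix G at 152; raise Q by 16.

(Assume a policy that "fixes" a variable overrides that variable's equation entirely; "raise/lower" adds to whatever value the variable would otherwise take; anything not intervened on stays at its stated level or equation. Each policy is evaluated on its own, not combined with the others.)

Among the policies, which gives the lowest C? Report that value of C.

-114

Option 1 (Q + 40):
  Q = 23 + 40 = 63
  K = 87
  G = 300 − 3·63 − 2·87 = -63
  C = 12 + 2·(-63) = -114
Option 2 (K := 114):
  Q = 23
  K = 114
  G = 300 − 3·23 − 2·114 = 3
  C = 12 + 2·3 = 18
Option 3 (G := 152, Q + 16):
  Q = 23 + 16 = 39
  K = 87
  G = 152
  C = 12 + 2·152 = 316
Comparing — Option 1: C=-114, Option 2: C=18, Option 3: C=316. Lowest is -114 (Option 1).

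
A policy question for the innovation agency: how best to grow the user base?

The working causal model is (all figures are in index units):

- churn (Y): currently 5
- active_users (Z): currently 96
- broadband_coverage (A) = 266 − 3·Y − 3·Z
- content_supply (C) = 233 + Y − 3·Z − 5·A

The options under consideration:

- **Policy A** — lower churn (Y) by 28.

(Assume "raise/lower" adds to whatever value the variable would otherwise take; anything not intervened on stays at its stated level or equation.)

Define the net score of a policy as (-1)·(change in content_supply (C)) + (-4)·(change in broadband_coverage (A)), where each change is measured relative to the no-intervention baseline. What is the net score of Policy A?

112

Baseline:
  Y = 5
  Z = 96
  A = 266 − 3·5 − 3·96 = -37
  C = 233 + 5 − 3·96 − 5·(-37) = 135
Policy A (Y − 28):
  Y = 5 − 28 = -23
  Z = 96
  A = 266 − 3·(-23) − 3·96 = 47
  C = 233 + (-23) − 3·96 − 5·47 = -313
ΔC = -313 − 135 = -448; ΔA = 47 − (-37) = 84
Score = (-1)·(-448) + (-4)·84 = 112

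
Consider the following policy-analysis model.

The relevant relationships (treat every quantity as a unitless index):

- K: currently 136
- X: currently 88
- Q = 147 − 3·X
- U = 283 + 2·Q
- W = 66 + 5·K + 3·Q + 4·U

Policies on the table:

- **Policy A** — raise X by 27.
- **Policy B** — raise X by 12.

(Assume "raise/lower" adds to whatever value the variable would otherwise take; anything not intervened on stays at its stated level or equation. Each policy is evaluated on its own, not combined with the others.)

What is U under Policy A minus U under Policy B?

-90

Policy A (X + 27):
  X = 88 + 27 = 115
  Q = 147 − 3·115 = -198
  U = 283 + 2·(-198) = -113
Policy B (X + 12):
  X = 88 + 12 = 100
  Q = 147 − 3·100 = -153
  U = 283 + 2·(-153) = -23
U: -113 − (-23) = -90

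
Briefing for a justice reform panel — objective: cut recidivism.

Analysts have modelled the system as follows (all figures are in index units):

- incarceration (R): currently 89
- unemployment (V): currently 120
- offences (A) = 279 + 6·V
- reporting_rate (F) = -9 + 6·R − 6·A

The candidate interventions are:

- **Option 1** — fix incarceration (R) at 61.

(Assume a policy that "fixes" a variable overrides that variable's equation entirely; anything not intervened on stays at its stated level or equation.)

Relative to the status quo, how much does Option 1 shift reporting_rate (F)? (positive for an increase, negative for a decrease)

Baseline:
  R = 89
  V = 120
  A = 279 + 6·120 = 999
  F = -9 + 6·89 − 6·999 = -5469
Option 1 (R := 61):
  R = 61
  V = 120
  A = 279 + 6·120 = 999
  F = -9 + 6·61 − 6·999 = -5637
Change in F: -5637 − (-5469) = -168

-168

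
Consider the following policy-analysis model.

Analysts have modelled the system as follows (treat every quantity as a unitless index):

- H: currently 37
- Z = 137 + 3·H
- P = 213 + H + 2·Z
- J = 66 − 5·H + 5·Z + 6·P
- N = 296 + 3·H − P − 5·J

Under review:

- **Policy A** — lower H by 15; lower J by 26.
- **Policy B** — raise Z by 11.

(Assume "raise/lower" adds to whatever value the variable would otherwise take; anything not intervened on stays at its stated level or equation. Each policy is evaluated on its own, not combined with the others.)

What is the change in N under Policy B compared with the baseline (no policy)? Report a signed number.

Baseline:
  H = 37
  Z = 137 + 3·37 = 248
  P = 213 + 37 + 2·248 = 746
  J = 66 − 5·37 + 5·248 + 6·746 = 5597
  N = 296 + 3·37 − 746 − 5·5597 = -28324
Policy B (Z + 11):
  H = 37
  Z = 137 + 3·37 (+11 from intervention) = 259
  P = 213 + 37 + 2·259 = 768
  J = 66 − 5·37 + 5·259 + 6·768 = 5784
  N = 296 + 3·37 − 768 − 5·5784 = -29281
Change in N: -29281 − (-28324) = -957

-957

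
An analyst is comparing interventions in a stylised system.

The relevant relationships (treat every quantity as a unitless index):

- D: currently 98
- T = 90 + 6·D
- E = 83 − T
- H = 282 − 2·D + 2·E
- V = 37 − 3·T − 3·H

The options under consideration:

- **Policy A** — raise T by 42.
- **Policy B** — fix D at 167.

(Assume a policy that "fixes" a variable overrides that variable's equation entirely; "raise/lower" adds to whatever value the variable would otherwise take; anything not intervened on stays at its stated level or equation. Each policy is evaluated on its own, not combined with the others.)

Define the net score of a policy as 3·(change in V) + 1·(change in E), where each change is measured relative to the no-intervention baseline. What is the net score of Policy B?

4554

Baseline:
  D = 98
  T = 90 + 6·98 = 678
  E = 83 − 678 = -595
  H = 282 − 2·98 + 2·(-595) = -1104
  V = 37 − 3·678 − 3·(-1104) = 1315
Policy B (D := 167):
  D = 167
  T = 90 + 6·167 = 1092
  E = 83 − 1092 = -1009
  H = 282 − 2·167 + 2·(-1009) = -2070
  V = 37 − 3·1092 − 3·(-2070) = 2971
ΔV = 2971 − 1315 = 1656; ΔE = -1009 − (-595) = -414
Score = 3·1656 + 1·(-414) = 4554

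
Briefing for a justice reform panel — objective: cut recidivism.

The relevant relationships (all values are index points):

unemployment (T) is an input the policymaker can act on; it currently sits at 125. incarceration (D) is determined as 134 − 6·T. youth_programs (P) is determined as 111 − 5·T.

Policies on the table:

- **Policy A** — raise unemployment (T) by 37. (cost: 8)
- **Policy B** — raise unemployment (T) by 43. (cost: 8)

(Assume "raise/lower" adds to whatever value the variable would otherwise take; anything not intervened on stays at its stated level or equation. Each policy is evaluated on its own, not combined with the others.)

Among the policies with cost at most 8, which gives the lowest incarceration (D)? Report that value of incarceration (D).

-874

Policy A (T + 37):
  T = 125 + 37 = 162
  D = 134 − 6·162 = -838
Policy B (T + 43):
  T = 125 + 43 = 168
  D = 134 − 6·168 = -874
Comparing — Policy A: D=-838, Policy B: D=-874. Lowest is -874 (Policy B).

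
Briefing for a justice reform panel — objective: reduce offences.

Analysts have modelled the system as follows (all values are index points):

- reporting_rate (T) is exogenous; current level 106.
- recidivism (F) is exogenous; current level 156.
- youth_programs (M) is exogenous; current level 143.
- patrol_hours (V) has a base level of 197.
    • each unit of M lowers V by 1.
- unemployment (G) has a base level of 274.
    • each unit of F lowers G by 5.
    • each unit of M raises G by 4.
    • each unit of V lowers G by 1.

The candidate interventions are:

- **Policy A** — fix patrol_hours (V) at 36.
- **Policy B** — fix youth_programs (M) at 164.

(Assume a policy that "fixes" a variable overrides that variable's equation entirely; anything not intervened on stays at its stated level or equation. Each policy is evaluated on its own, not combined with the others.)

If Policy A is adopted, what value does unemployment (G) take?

30

Policy A (V := 36):
  F = 156
  M = 143
  V = 36
  G = 274 − 5·156 + 4·143 − 36 = 30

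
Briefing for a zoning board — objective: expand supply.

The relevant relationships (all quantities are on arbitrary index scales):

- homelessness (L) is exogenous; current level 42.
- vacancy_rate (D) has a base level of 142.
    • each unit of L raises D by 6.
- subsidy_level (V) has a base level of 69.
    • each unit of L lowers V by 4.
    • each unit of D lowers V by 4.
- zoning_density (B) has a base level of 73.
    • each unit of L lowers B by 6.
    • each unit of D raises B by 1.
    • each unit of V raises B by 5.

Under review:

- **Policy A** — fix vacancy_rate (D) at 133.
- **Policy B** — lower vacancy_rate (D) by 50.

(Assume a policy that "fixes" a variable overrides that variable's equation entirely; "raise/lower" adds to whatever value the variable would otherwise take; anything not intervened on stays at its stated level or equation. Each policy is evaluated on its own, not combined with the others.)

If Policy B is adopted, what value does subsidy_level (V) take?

Policy B (D − 50):
  L = 42
  D = 142 + 6·42 (−50 from intervention) = 344
  V = 69 − 4·42 − 4·344 = -1475

-1475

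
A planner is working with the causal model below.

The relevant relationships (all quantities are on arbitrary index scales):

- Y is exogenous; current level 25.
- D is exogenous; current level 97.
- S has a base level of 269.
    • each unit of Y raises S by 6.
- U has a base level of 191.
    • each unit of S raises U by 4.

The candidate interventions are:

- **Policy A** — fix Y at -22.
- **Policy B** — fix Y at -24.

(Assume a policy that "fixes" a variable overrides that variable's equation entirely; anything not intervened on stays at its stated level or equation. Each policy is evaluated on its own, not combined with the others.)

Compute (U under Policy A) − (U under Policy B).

Policy A (Y := -22):
  Y = -22
  S = 269 + 6·(-22) = 137
  U = 191 + 4·137 = 739
Policy B (Y := -24):
  Y = -24
  S = 269 + 6·(-24) = 125
  U = 191 + 4·125 = 691
U: 739 − 691 = 48

48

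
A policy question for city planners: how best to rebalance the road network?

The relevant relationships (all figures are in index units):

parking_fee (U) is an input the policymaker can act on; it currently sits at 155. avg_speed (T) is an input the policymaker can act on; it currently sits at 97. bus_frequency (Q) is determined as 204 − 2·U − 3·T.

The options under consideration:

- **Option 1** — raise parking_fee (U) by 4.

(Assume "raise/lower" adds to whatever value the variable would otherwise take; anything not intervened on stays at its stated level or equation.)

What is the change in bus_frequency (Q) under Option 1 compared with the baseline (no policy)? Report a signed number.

-8

Baseline:
  U = 155
  T = 97
  Q = 204 − 2·155 − 3·97 = -397
Option 1 (U + 4):
  U = 155 + 4 = 159
  T = 97
  Q = 204 − 2·159 − 3·97 = -405
Change in Q: -405 − (-397) = -8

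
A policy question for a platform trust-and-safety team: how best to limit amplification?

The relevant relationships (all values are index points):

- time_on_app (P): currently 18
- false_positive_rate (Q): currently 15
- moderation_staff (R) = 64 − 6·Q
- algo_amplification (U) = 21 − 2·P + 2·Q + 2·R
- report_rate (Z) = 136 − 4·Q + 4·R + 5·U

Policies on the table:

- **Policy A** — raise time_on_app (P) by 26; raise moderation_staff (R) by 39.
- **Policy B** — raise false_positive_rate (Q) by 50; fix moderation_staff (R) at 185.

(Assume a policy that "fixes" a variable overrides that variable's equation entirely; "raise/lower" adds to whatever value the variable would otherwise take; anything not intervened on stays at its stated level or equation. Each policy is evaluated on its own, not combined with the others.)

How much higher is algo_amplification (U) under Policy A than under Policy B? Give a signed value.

-496

Policy A (P + 26, R + 39):
  P = 18 + 26 = 44
  Q = 15
  R = 64 − 6·15 (+39 from intervention) = 13
  U = 21 − 2·44 + 2·15 + 2·13 = -11
Policy B (Q + 50, R := 185):
  P = 18
  Q = 15 + 50 = 65
  R = 185
  U = 21 − 2·18 + 2·65 + 2·185 = 485
U: -11 − 485 = -496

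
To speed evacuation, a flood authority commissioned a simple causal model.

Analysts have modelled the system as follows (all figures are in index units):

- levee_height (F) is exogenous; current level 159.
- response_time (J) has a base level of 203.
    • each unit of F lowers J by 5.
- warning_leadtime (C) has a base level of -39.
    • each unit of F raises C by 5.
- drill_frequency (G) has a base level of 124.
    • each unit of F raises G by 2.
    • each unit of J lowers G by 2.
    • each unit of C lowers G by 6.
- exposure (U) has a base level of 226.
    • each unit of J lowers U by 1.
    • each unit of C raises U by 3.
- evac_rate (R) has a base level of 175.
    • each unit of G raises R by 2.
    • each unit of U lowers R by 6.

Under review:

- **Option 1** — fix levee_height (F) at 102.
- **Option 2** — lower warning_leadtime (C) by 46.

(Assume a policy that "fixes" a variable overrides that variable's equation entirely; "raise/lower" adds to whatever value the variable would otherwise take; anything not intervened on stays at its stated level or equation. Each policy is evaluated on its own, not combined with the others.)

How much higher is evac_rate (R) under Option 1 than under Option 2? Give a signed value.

Option 1 (F := 102):
  F = 102
  J = 203 − 5·102 = -307
  C = -39 + 5·102 = 471
  G = 124 + 2·102 − 2·(-307) − 6·471 = -1884
  U = 226 − (-307) + 3·471 = 1946
  R = 175 + 2·(-1884) − 6·1946 = -15269
Option 2 (C − 46):
  F = 159
  J = 203 − 5·159 = -592
  C = -39 + 5·159 (−46 from intervention) = 710
  G = 124 + 2·159 − 2·(-592) − 6·710 = -2634
  U = 226 − (-592) + 3·710 = 2948
  R = 175 + 2·(-2634) − 6·2948 = -22781
R: -15269 − (-22781) = 7512

7512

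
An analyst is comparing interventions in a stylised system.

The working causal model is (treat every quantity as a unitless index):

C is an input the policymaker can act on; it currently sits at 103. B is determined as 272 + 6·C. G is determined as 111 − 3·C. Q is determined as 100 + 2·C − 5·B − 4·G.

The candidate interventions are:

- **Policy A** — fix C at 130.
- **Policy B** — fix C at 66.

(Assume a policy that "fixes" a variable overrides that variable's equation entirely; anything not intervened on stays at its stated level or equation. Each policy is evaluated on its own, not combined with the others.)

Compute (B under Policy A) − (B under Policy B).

384

Policy A (C := 130):
  C = 130
  B = 272 + 6·130 = 1052
Policy B (C := 66):
  C = 66
  B = 272 + 6·66 = 668
B: 1052 − 668 = 384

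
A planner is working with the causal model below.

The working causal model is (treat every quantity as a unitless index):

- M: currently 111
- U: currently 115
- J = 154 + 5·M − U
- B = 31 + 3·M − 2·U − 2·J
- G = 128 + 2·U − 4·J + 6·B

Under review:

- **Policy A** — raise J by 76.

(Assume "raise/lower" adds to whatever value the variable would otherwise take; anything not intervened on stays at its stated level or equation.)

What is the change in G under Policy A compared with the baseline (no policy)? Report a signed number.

-1216

Baseline:
  M = 111
  U = 115
  J = 154 + 5·111 − 115 = 594
  B = 31 + 3·111 − 2·115 − 2·594 = -1054
  G = 128 + 2·115 − 4·594 + 6·(-1054) = -8342
Policy A (J + 76):
  M = 111
  U = 115
  J = 154 + 5·111 − 115 (+76 from intervention) = 670
  B = 31 + 3·111 − 2·115 − 2·670 = -1206
  G = 128 + 2·115 − 4·670 + 6·(-1206) = -9558
Change in G: -9558 − (-8342) = -1216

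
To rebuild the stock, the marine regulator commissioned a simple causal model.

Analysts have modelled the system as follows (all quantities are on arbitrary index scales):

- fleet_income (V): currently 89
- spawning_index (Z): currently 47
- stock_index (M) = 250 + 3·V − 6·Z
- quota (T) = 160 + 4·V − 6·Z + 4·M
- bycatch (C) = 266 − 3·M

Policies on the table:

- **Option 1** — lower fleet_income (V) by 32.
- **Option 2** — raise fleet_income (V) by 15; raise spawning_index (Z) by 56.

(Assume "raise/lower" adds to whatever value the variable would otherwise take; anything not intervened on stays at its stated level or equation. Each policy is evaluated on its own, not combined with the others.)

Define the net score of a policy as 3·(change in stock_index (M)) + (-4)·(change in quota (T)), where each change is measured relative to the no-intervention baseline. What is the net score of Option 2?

4887

Baseline:
  V = 89
  Z = 47
  M = 250 + 3·89 − 6·47 = 235
  T = 160 + 4·89 − 6·47 + 4·235 = 1174
Option 2 (V + 15, Z + 56):
  V = 89 + 15 = 104
  Z = 47 + 56 = 103
  M = 250 + 3·104 − 6·103 = -56
  T = 160 + 4·104 − 6·103 + 4·(-56) = -266
ΔM = -56 − 235 = -291; ΔT = -266 − 1174 = -1440
Score = 3·(-291) + (-4)·(-1440) = 4887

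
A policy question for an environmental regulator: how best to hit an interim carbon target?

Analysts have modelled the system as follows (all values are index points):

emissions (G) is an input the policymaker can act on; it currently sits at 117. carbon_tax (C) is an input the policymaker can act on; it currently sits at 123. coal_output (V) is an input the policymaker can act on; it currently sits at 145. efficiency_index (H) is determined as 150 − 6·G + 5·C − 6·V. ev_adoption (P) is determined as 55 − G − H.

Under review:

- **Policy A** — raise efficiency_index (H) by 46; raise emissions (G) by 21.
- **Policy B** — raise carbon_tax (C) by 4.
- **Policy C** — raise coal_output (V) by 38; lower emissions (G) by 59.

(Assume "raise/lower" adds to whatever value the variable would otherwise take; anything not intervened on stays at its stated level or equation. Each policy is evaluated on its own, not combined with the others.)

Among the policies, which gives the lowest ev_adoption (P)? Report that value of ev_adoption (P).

678

Policy A (H + 46, G + 21):
  G = 117 + 21 = 138
  C = 123
  V = 145
  H = 150 − 6·138 + 5·123 − 6·145 (+46 from intervention) = -887
  P = 55 − 138 − (-887) = 804
Policy B (C + 4):
  G = 117
  C = 123 + 4 = 127
  V = 145
  H = 150 − 6·117 + 5·127 − 6·145 = -787
  P = 55 − 117 − (-787) = 725
Policy C (V + 38, G − 59):
  G = 117 − 59 = 58
  C = 123
  V = 145 + 38 = 183
  H = 150 − 6·58 + 5·123 − 6·183 = -681
  P = 55 − 58 − (-681) = 678
Comparing — Policy A: P=804, Policy B: P=725, Policy C: P=678. Lowest is 678 (Policy C).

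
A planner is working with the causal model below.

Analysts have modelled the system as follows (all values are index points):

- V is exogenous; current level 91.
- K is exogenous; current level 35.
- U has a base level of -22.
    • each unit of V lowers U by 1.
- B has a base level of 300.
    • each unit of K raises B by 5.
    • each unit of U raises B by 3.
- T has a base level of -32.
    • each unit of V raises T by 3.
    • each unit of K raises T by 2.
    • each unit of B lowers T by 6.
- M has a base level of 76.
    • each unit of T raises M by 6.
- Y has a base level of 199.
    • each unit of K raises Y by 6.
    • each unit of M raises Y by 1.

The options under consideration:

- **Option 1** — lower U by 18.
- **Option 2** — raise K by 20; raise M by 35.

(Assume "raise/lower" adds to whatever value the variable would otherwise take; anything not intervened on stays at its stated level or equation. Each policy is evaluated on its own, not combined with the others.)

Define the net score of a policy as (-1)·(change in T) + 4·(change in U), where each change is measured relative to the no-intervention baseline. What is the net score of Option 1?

Baseline:
  V = 91
  K = 35
  U = -22 − 91 = -113
  B = 300 + 5·35 + 3·(-113) = 136
  T = -32 + 3·91 + 2·35 − 6·136 = -505
Option 1 (U − 18):
  V = 91
  K = 35
  U = -22 − 91 (−18 from intervention) = -131
  B = 300 + 5·35 + 3·(-131) = 82
  T = -32 + 3·91 + 2·35 − 6·82 = -181
ΔT = -181 − (-505) = 324; ΔU = -131 − (-113) = -18
Score = (-1)·324 + 4·(-18) = -396

-396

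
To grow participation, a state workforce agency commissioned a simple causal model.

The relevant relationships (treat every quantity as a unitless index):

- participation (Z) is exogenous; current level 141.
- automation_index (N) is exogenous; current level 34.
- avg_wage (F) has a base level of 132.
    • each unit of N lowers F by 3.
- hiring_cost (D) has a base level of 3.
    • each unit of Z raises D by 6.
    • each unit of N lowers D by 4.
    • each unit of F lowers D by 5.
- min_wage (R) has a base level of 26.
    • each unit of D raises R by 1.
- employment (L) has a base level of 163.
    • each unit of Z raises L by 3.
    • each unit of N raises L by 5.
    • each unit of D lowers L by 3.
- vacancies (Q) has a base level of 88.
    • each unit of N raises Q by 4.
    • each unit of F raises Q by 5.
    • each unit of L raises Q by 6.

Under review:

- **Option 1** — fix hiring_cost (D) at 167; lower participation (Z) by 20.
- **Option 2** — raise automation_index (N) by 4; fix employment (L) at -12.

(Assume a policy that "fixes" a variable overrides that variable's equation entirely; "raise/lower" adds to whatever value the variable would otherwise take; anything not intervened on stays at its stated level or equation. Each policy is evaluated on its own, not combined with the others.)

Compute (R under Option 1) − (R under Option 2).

Option 1 (D := 167, Z − 20):
  Z = 141 − 20 = 121
  N = 34
  F = 132 − 3·34 = 30
  D = 167
  R = 26 + 167 = 193
Option 2 (N + 4, L := -12):
  Z = 141
  N = 34 + 4 = 38
  F = 132 − 3·38 = 18
  D = 3 + 6·141 − 4·38 − 5·18 = 607
  R = 26 + 607 = 633
R: 193 − 633 = -440

-440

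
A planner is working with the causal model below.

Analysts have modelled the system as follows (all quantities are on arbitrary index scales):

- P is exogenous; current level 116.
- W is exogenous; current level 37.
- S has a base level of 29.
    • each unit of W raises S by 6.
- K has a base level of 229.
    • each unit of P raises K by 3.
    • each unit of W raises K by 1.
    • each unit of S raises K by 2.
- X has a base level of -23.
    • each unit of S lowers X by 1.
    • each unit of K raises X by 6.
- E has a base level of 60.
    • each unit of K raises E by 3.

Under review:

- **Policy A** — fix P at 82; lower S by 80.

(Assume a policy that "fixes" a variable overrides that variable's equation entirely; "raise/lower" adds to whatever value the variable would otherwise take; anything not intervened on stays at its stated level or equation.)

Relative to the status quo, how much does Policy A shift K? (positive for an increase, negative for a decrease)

Baseline:
  P = 116
  W = 37
  S = 29 + 6·37 = 251
  K = 229 + 3·116 + 37 + 2·251 = 1116
Policy A (P := 82, S − 80):
  P = 82
  W = 37
  S = 29 + 6·37 (−80 from intervention) = 171
  K = 229 + 3·82 + 37 + 2·171 = 854
Change in K: 854 − 1116 = -262

-262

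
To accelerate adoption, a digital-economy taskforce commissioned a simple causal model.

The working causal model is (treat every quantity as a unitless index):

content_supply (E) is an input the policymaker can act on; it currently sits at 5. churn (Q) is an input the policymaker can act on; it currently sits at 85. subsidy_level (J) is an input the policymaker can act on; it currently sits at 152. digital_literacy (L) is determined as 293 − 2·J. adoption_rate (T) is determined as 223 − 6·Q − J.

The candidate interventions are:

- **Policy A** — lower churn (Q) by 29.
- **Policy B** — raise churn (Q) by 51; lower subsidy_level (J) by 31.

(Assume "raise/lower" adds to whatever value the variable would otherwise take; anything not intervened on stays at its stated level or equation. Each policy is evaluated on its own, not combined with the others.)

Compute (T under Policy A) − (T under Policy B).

449

Policy A (Q − 29):
  Q = 85 − 29 = 56
  J = 152
  T = 223 − 6·56 − 152 = -265
Policy B (Q + 51, J − 31):
  Q = 85 + 51 = 136
  J = 152 − 31 = 121
  T = 223 − 6·136 − 121 = -714
T: -265 − (-714) = 449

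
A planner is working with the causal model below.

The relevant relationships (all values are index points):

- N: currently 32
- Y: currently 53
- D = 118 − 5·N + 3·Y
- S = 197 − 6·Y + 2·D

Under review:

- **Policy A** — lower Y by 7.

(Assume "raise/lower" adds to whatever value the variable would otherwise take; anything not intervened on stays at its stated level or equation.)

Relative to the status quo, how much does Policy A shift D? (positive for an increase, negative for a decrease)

Baseline:
  N = 32
  Y = 53
  D = 118 − 5·32 + 3·53 = 117
Policy A (Y − 7):
  N = 32
  Y = 53 − 7 = 46
  D = 118 − 5·32 + 3·46 = 96
Change in D: 96 − 117 = -21

-21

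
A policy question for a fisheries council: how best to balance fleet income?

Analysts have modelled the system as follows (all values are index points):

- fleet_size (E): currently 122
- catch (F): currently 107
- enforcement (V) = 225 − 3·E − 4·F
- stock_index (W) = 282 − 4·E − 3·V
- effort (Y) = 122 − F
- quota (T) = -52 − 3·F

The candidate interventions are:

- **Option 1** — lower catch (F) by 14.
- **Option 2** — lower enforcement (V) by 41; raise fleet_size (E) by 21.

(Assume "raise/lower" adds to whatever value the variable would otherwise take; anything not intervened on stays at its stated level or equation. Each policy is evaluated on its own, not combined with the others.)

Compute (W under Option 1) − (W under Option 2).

Option 1 (F − 14):
  E = 122
  F = 107 − 14 = 93
  V = 225 − 3·122 − 4·93 = -513
  W = 282 − 4·122 − 3·(-513) = 1333
Option 2 (V − 41, E + 21):
  E = 122 + 21 = 143
  F = 107
  V = 225 − 3·143 − 4·107 (−41 from intervention) = -673
  W = 282 − 4·143 − 3·(-673) = 1729
W: 1333 − 1729 = -396

-396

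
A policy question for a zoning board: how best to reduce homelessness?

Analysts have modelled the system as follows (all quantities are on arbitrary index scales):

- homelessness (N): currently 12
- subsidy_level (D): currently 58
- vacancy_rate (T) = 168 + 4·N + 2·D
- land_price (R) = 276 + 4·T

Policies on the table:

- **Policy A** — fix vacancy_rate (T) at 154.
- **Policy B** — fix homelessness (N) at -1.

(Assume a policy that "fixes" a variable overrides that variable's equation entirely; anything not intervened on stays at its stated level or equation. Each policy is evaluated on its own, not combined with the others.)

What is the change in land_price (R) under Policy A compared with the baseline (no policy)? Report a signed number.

-712

Baseline:
  N = 12
  D = 58
  T = 168 + 4·12 + 2·58 = 332
  R = 276 + 4·332 = 1604
Policy A (T := 154):
  N = 12
  D = 58
  T = 154
  R = 276 + 4·154 = 892
Change in R: 892 − 1604 = -712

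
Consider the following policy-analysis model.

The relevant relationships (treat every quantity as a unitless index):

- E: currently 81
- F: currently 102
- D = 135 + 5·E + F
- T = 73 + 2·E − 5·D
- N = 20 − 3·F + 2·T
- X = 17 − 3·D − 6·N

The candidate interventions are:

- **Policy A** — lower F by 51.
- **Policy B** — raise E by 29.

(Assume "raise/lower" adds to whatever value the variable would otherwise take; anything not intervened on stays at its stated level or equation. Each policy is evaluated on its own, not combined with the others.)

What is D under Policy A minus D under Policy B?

Policy A (F − 51):
  E = 81
  F = 102 − 51 = 51
  D = 135 + 5·81 + 51 = 591
Policy B (E + 29):
  E = 81 + 29 = 110
  F = 102
  D = 135 + 5·110 + 102 = 787
D: 591 − 787 = -196

-196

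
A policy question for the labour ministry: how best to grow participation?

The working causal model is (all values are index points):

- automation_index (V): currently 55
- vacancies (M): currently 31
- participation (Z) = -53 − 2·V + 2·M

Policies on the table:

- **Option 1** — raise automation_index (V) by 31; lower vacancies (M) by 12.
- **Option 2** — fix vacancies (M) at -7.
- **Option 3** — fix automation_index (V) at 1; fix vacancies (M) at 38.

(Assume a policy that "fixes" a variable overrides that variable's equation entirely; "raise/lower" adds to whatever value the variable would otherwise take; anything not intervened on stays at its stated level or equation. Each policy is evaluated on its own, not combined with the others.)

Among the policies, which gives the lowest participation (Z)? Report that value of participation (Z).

-187

Option 1 (V + 31, M − 12):
  V = 55 + 31 = 86
  M = 31 − 12 = 19
  Z = -53 − 2·86 + 2·19 = -187
Option 2 (M := -7):
  V = 55
  M = -7
  Z = -53 − 2·55 + 2·(-7) = -177
Option 3 (V := 1, M := 38):
  V = 1
  M = 38
  Z = -53 − 2·1 + 2·38 = 21
Comparing — Option 1: Z=-187, Option 2: Z=-177, Option 3: Z=21. Lowest is -187 (Option 1).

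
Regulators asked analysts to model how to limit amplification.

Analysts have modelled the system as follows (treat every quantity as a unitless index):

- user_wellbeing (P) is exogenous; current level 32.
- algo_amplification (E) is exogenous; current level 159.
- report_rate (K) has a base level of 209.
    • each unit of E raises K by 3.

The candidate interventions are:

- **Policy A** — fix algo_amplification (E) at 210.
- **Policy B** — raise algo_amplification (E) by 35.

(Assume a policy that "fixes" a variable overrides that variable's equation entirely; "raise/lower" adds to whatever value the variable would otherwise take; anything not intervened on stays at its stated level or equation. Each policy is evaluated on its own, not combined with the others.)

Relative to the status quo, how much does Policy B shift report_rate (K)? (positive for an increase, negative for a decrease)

Baseline:
  E = 159
  K = 209 + 3·159 = 686
Policy B (E + 35):
  E = 159 + 35 = 194
  K = 209 + 3·194 = 791
Change in K: 791 − 686 = 105

105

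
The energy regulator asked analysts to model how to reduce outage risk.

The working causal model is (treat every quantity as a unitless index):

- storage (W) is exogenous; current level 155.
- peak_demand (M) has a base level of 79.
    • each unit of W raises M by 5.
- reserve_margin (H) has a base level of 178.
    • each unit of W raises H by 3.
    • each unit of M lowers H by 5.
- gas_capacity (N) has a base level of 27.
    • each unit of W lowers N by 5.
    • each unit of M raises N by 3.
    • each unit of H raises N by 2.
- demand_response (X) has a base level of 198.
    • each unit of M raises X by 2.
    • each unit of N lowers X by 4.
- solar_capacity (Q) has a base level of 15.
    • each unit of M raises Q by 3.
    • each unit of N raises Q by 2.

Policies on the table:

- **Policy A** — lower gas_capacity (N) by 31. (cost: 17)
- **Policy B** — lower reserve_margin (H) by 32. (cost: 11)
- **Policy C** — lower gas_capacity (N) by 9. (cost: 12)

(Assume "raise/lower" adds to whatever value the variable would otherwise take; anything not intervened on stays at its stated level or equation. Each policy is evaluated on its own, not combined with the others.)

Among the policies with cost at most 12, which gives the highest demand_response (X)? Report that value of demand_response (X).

23922

Policy B (H − 32):
  W = 155
  M = 79 + 5·155 = 854
  H = 178 + 3·155 − 5·854 (−32 from intervention) = -3659
  N = 27 − 5·155 + 3·854 + 2·(-3659) = -5504
  X = 198 + 2·854 − 4·(-5504) = 23922
Policy C (N − 9):
  W = 155
  M = 79 + 5·155 = 854
  H = 178 + 3·155 − 5·854 = -3627
  N = 27 − 5·155 + 3·854 + 2·(-3627) (−9 from intervention) = -5449
  X = 198 + 2·854 − 4·(-5449) = 23702
Comparing — Policy B: X=23922, Policy C: X=23702. Highest is 23922 (Policy B).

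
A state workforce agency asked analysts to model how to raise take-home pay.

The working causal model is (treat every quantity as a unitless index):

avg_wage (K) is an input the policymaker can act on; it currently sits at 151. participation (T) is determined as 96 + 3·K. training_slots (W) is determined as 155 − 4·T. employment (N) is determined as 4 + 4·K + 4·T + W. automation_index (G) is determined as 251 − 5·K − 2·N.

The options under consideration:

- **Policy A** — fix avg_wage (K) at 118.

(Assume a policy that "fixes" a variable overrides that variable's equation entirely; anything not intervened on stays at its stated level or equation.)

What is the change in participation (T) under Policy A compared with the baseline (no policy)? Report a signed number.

Baseline:
  K = 151
  T = 96 + 3·151 = 549
Policy A (K := 118):
  K = 118
  T = 96 + 3·118 = 450
Change in T: 450 − 549 = -99

-99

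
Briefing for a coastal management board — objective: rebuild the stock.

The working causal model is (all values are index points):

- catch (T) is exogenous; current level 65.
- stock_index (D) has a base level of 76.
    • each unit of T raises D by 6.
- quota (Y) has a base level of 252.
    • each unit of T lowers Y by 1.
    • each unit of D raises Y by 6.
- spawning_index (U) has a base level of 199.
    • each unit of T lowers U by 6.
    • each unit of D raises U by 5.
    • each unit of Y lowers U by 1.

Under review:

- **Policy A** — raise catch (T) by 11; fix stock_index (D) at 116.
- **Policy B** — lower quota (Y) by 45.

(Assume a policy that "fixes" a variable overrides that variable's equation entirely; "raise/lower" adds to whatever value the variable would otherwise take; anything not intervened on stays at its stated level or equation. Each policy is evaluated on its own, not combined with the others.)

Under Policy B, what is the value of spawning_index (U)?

Policy B (Y − 45):
  T = 65
  D = 76 + 6·65 = 466
  Y = 252 − 65 + 6·466 (−45 from intervention) = 2938
  U = 199 − 6·65 + 5·466 − 2938 = -799

-799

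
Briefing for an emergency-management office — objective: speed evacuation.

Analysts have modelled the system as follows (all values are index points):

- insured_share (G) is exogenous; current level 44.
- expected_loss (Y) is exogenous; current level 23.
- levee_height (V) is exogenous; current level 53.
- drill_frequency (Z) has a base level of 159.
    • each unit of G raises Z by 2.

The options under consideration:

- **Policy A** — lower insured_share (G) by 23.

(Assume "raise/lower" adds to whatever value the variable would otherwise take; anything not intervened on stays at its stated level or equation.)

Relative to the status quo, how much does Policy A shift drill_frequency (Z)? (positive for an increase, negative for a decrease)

Baseline:
  G = 44
  Z = 159 + 2·44 = 247
Policy A (G − 23):
  G = 44 − 23 = 21
  Z = 159 + 2·21 = 201
Change in Z: 201 − 247 = -46

-46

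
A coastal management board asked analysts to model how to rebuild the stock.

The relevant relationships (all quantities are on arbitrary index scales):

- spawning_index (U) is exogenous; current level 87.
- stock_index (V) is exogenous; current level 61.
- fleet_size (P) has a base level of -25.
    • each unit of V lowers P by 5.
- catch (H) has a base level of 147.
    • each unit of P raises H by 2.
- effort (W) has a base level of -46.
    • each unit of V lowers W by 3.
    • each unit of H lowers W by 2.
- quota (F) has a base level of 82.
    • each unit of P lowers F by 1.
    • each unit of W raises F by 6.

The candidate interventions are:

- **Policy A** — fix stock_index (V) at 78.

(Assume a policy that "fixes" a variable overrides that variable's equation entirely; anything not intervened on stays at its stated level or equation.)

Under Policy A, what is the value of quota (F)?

Policy A (V := 78):
  V = 78
  P = -25 − 5·78 = -415
  H = 147 + 2·(-415) = -683
  W = -46 − 3·78 − 2·(-683) = 1086
  F = 82 − (-415) + 6·1086 = 7013

7013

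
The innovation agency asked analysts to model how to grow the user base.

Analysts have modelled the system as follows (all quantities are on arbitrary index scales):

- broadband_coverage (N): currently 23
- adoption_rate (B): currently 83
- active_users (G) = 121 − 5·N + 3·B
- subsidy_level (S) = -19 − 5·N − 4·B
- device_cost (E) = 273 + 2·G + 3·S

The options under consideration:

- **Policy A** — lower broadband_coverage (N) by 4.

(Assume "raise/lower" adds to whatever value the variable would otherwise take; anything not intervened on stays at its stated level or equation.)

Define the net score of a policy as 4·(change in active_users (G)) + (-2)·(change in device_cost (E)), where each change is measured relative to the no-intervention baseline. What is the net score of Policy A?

Baseline:
  N = 23
  B = 83
  G = 121 − 5·23 + 3·83 = 255
  S = -19 − 5·23 − 4·83 = -466
  E = 273 + 2·255 + 3·(-466) = -615
Policy A (N − 4):
  N = 23 − 4 = 19
  B = 83
  G = 121 − 5·19 + 3·83 = 275
  S = -19 − 5·19 − 4·83 = -446
  E = 273 + 2·275 + 3·(-446) = -515
ΔG = 275 − 255 = 20; ΔE = -515 − (-615) = 100
Score = 4·20 + (-2)·100 = -120

-120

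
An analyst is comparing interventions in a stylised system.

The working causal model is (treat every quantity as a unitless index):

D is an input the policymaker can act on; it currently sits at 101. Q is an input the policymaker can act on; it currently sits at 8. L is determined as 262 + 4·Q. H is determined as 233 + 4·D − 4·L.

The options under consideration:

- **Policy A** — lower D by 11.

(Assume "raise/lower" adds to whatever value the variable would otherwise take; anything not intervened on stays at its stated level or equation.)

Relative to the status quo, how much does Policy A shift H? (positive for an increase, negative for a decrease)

-44

Baseline:
  D = 101
  Q = 8
  L = 262 + 4·8 = 294
  H = 233 + 4·101 − 4·294 = -539
Policy A (D − 11):
  D = 101 − 11 = 90
  Q = 8
  L = 262 + 4·8 = 294
  H = 233 + 4·90 − 4·294 = -583
Change in H: -583 − (-539) = -44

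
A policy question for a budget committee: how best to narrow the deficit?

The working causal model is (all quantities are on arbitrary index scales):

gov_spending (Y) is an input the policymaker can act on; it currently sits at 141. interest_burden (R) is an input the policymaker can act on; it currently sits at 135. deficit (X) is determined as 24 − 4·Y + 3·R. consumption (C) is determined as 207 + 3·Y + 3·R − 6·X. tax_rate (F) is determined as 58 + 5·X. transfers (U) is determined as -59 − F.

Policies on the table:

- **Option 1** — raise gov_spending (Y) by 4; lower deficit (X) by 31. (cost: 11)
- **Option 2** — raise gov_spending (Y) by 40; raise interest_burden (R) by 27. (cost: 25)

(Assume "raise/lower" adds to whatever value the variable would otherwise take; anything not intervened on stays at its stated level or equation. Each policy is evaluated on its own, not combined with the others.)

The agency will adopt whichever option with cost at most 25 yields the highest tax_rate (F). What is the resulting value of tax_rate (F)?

Option 1 (Y + 4, X − 31):
  Y = 141 + 4 = 145
  R = 135
  X = 24 − 4·145 + 3·135 (−31 from intervention) = -182
  F = 58 + 5·(-182) = -852
Option 2 (Y + 40, R + 27):
  Y = 141 + 40 = 181
  R = 135 + 27 = 162
  X = 24 − 4·181 + 3·162 = -214
  F = 58 + 5·(-214) = -1012
Comparing — Option 1: F=-852, Option 2: F=-1012. Highest is -852 (Option 1).

-852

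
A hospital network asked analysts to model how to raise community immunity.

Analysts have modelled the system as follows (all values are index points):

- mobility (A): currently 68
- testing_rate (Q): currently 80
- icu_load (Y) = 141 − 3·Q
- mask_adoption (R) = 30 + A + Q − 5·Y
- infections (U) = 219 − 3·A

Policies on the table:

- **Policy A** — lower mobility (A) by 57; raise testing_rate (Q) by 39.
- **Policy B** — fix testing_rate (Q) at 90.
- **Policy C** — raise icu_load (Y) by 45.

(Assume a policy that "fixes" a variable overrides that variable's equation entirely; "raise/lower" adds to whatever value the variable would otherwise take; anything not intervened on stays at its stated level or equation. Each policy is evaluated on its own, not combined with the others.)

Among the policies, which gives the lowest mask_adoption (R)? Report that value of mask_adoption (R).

Policy A (A − 57, Q + 39):
  A = 68 − 57 = 11
  Q = 80 + 39 = 119
  Y = 141 − 3·119 = -216
  R = 30 + 11 + 119 − 5·(-216) = 1240
Policy B (Q := 90):
  A = 68
  Q = 90
  Y = 141 − 3·90 = -129
  R = 30 + 68 + 90 − 5·(-129) = 833
Policy C (Y + 45):
  A = 68
  Q = 80
  Y = 141 − 3·80 (+45 from intervention) = -54
  R = 30 + 68 + 80 − 5·(-54) = 448
Comparing — Policy A: R=1240, Policy B: R=833, Policy C: R=448. Lowest is 448 (Policy C).

448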